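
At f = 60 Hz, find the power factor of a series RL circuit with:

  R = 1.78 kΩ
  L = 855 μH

Step 1 — Angular frequency: ω = 2π·f = 2π·60 = 377 rad/s.
Step 2 — Component impedances:
  R: Z = R = 1780 Ω
  L: Z = jωL = j·377·0.000855 = 0 + j0.3223 Ω
Step 3 — Series combination: Z_total = R + L = 1780 + j0.3223 Ω = 1780∠0.0° Ω.
Step 4 — Power factor: PF = cos(φ) = Re(Z)/|Z| = 1780/1780 = 1.
Step 5 — Type: Im(Z) = 0.3223 ⇒ lagging (phase φ = 0.0°).

PF = 1 (lagging, φ = 0.0°)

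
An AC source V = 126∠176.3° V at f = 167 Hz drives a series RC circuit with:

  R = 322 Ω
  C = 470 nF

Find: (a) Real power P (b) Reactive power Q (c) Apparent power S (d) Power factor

Step 1 — Angular frequency: ω = 2π·f = 2π·167 = 1049 rad/s.
Step 2 — Component impedances:
  R: Z = R = 322 Ω
  C: Z = 1/(jωC) = -j/(ω·C) = 0 - j2028 Ω
Step 3 — Series combination: Z_total = R + C = 322 - j2028 Ω = 2053∠-81.0° Ω.
Step 4 — Source phasor: V = 126∠176.3° V = -125.7 + j8.131 V.
Step 5 — Current: I = V / Z = -0.01352 - j0.05986 A = 0.06137∠-102.7° A.
Step 6 — Complex power: S = V·I* = 1.213 - j7.637 VA.
Step 7 — Real power: P = Re(S) = 1.213 W.
Step 8 — Reactive power: Q = Im(S) = -7.637 VAR.
Step 9 — Apparent power: |S| = 7.733 VA.
Step 10 — Power factor: PF = P/|S| = 0.1568 (leading).

(a) P = 1.213 W  (b) Q = -7.637 VAR  (c) S = 7.733 VA  (d) PF = 0.1568 (leading)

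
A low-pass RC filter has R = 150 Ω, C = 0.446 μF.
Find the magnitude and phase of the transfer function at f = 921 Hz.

Step 1 — Angular frequency: ω = 2π·921 = 5787 rad/s.
Step 2 — Transfer function: H(jω) = 1/(1 + jωRC).
Step 3 — Denominator: 1 + jωRC = 1 + j·5787·150·4.46e-07 = 1 + j0.3871.
Step 4 — H = 0.8697 - j0.3367.
Step 5 — Magnitude: |H| = 0.9326 (-0.6 dB); phase: φ = -21.2°.

|H| = 0.9326 (-0.6 dB), φ = -21.2°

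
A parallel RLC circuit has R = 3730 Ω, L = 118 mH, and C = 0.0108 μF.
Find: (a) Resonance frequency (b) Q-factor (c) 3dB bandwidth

Step 1 — Resonance: ω₀ = 1/√(LC) = 1/√(0.118·1.08e-08) = 2.801e+04 rad/s.
Step 2 — f₀ = ω₀/(2π) = 4458 Hz.
Step 3 — Parallel Q: Q = R/(ω₀L) = 3730/(2.801e+04·0.118) = 1.128.
Step 4 — Bandwidth: Δω = ω₀/Q = 2.482e+04 rad/s; BW = Δω/(2π) = 3951 Hz.

(a) f₀ = 4458 Hz  (b) Q = 1.128  (c) BW = 3951 Hz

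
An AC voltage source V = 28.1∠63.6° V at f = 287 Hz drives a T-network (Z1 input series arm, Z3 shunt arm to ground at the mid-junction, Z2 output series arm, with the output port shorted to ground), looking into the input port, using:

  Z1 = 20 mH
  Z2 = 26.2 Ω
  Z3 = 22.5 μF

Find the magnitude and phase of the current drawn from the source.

Step 1 — Angular frequency: ω = 2π·f = 2π·287 = 1803 rad/s.
Step 2 — Component impedances:
  Z1: Z = jωL = j·1803·0.02 = 0 + j36.07 Ω
  Z2: Z = R = 26.2 Ω
  Z3: Z = 1/(jωC) = -j/(ω·C) = 0 - j24.65 Ω
Step 3 — With the output port shorted to ground, the output series arm Z2 runs from the junction to ground; the shunt arm Z3 also runs from the junction to ground. They appear in parallel: Z3 || Z2 = 12.3 - j13.08 Ω.
Step 4 — Series with input arm Z1: Z_in = Z1 + (Z3 || Z2) = 12.3 + j22.99 Ω = 26.07∠61.9° Ω.
Step 5 — Source phasor: V = 28.1∠63.6° V = 12.49 + j25.17 V.
Step 6 — Ohm's law: I = V / Z_total = (12.49 + j25.17) / (12.3 + j22.99) = 1.077 + j0.03288 A.
Step 7 — Convert to polar: |I| = 1.078 A, ∠I = 1.7°.

I = 1.078∠1.7° A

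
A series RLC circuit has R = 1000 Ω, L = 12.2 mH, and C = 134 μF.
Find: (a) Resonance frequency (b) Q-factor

Step 1 — Resonance condition Im(Z)=0 gives ω₀ = 1/√(LC).
Step 2 — ω₀ = 1/√(0.0122·0.000134) = 782.1 rad/s.
Step 3 — f₀ = ω₀/(2π) = 124.5 Hz.
Step 4 — Series Q: Q = ω₀L/R = 782.1·0.0122/1000 = 0.009542.

(a) f₀ = 124.5 Hz  (b) Q = 0.009542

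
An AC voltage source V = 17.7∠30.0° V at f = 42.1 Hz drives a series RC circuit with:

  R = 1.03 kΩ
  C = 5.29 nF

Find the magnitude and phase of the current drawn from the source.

Step 1 — Angular frequency: ω = 2π·f = 2π·42.1 = 264.5 rad/s.
Step 2 — Component impedances:
  R: Z = R = 1030 Ω
  C: Z = 1/(jωC) = -j/(ω·C) = 0 - j7.146e+05 Ω
Step 3 — Series combination: Z_total = R + C = 1030 - j7.146e+05 Ω = 7.146e+05∠-89.9° Ω.
Step 4 — Source phasor: V = 17.7∠30.0° V = 15.33 + j8.85 V.
Step 5 — Ohm's law: I = V / Z_total = (15.33 + j8.85) / (1030 - j7.146e+05) = -1.235e-05 + j2.147e-05 A.
Step 6 — Convert to polar: |I| = 2.477e-05 A, ∠I = 119.9°.

I = 2.477e-05∠119.9° A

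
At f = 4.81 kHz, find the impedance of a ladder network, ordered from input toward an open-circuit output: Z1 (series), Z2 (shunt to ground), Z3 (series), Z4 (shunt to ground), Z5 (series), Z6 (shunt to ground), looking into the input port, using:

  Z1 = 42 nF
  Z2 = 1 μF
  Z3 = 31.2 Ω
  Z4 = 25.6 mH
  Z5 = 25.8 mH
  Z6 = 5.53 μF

Step 1 — Angular frequency: ω = 2π·f = 2π·4810 = 3.022e+04 rad/s.
Step 2 — Component impedances:
  Z1: Z = 1/(jωC) = -j/(ω·C) = 0 - j787.8 Ω
  Z2: Z = 1/(jωC) = -j/(ω·C) = 0 - j33.09 Ω
  Z3: Z = R = 31.2 Ω
  Z4: Z = jωL = j·3.022e+04·0.0256 = 0 + j773.7 Ω
  Z5: Z = jωL = j·3.022e+04·0.0258 = 0 + j779.7 Ω
  Z6: Z = 1/(jωC) = -j/(ω·C) = 0 - j5.983 Ω
Step 3 — Ladder network (open output): work backward from the far end, alternating series and parallel combinations. Z_in = 0.2708 - j824 Ω = 824∠-90.0° Ω.

Z = 0.2708 - j824 Ω = 824∠-90.0° Ω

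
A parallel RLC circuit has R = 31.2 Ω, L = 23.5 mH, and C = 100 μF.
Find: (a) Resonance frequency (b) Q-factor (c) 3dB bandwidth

Step 1 — Resonance: ω₀ = 1/√(LC) = 1/√(0.0235·0.0001) = 652.3 rad/s.
Step 2 — f₀ = ω₀/(2π) = 103.8 Hz.
Step 3 — Parallel Q: Q = R/(ω₀L) = 31.2/(652.3·0.0235) = 2.035.
Step 4 — Bandwidth: Δω = ω₀/Q = 320.5 rad/s; BW = Δω/(2π) = 51.01 Hz.

(a) f₀ = 103.8 Hz  (b) Q = 2.035  (c) BW = 51.01 Hz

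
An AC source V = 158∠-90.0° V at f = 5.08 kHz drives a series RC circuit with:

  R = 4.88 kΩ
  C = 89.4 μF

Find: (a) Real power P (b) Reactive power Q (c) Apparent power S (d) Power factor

Step 1 — Angular frequency: ω = 2π·f = 2π·5080 = 3.192e+04 rad/s.
Step 2 — Component impedances:
  R: Z = R = 4880 Ω
  C: Z = 1/(jωC) = -j/(ω·C) = 0 - j0.3504 Ω
Step 3 — Series combination: Z_total = R + C = 4880 - j0.3504 Ω = 4880∠-0.0° Ω.
Step 4 — Source phasor: V = 158∠-90.0° V = 0 - j158 V.
Step 5 — Current: I = V / Z = 2.325e-06 - j0.03238 A = 0.03238∠-90.0° A.
Step 6 — Complex power: S = V·I* = 5.116 - j0.0003674 VA.
Step 7 — Real power: P = Re(S) = 5.116 W.
Step 8 — Reactive power: Q = Im(S) = -0.0003674 VAR.
Step 9 — Apparent power: |S| = 5.116 VA.
Step 10 — Power factor: PF = P/|S| = 1 (leading).

(a) P = 5.116 W  (b) Q = -0.0003674 VAR  (c) S = 5.116 VA  (d) PF = 1 (leading)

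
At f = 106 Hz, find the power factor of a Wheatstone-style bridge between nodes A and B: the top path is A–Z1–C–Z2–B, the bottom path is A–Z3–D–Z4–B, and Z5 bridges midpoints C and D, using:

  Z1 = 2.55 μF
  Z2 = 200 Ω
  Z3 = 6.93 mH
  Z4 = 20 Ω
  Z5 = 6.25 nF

Step 1 — Angular frequency: ω = 2π·f = 2π·106 = 666 rad/s.
Step 2 — Component impedances:
  Z1: Z = 1/(jωC) = -j/(ω·C) = 0 - j588.8 Ω
  Z2: Z = R = 200 Ω
  Z3: Z = jωL = j·666·0.00693 = 0 + j4.616 Ω
  Z4: Z = R = 20 Ω
  Z5: Z = 1/(jωC) = -j/(ω·C) = 0 - j2.402e+05 Ω
Step 3 — Bridge requires nodal analysis (the Z5 bridge couples midpoints C and D, so the two paths cannot be reduced to a simple series/parallel combination). Setting node B to ground and injecting 1 A at node A, the 3-node admittance system at A, C, D solves to V_A = Z_AB = 20.06 + j3.942 Ω = 20.45∠11.1° Ω.
Step 4 — Power factor: PF = cos(φ) = Re(Z)/|Z| = 20.062/20.446 = 0.9812.
Step 5 — Type: Im(Z) = 3.942 ⇒ lagging (phase φ = 11.1°).

PF = 0.9812 (lagging, φ = 11.1°)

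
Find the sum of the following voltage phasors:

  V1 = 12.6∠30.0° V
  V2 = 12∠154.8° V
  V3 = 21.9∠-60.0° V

Step 1 — Convert each phasor to rectangular form:
  V1 = 12.6·(cos(30.0°) + j·sin(30.0°)) = 10.91 + j6.3 V
  V2 = 12·(cos(154.8°) + j·sin(154.8°)) = -10.86 + j5.109 V
  V3 = 21.9·(cos(-60.0°) + j·sin(-60.0°)) = 10.95 - j18.97 V
Step 2 — Sum components: V_total = 11 - j7.557 V.
Step 3 — Convert to polar: |V_total| = 13.35 V, ∠V_total = -34.5°.

V_total = 13.35∠-34.5° V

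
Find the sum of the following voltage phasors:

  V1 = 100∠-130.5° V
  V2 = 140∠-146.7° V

Step 1 — Convert each phasor to rectangular form:
  V1 = 100·(cos(-130.5°) + j·sin(-130.5°)) = -64.94 - j76.04 V
  V2 = 140·(cos(-146.7°) + j·sin(-146.7°)) = -117 - j76.86 V
Step 2 — Sum components: V_total = -182 - j152.9 V.
Step 3 — Convert to polar: |V_total| = 237.7 V, ∠V_total = -140.0°.

V_total = 237.7∠-140.0° V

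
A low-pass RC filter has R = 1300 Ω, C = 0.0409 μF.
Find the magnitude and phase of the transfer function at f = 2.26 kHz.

Step 1 — Angular frequency: ω = 2π·2260 = 1.42e+04 rad/s.
Step 2 — Transfer function: H(jω) = 1/(1 + jωRC).
Step 3 — Denominator: 1 + jωRC = 1 + j·1.42e+04·1300·4.09e-08 = 1 + j0.755.
Step 4 — H = 0.6369 - j0.4809.
Step 5 — Magnitude: |H| = 0.7981 (-2.0 dB); phase: φ = -37.1°.

|H| = 0.7981 (-2.0 dB), φ = -37.1°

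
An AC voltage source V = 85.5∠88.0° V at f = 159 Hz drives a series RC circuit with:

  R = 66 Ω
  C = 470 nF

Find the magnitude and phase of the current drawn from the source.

Step 1 — Angular frequency: ω = 2π·f = 2π·159 = 999 rad/s.
Step 2 — Component impedances:
  R: Z = R = 66 Ω
  C: Z = 1/(jωC) = -j/(ω·C) = 0 - j2130 Ω
Step 3 — Series combination: Z_total = R + C = 66 - j2130 Ω = 2131∠-88.2° Ω.
Step 4 — Source phasor: V = 85.5∠88.0° V = 2.984 + j85.45 V.
Step 5 — Ohm's law: I = V / Z_total = (2.984 + j85.45) / (66 - j2130) = -0.04004 + j0.002642 A.
Step 6 — Convert to polar: |I| = 0.04013 A, ∠I = 176.2°.

I = 0.04013∠176.2° A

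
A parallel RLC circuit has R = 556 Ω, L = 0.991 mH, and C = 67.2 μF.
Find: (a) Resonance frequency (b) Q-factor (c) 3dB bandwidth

Step 1 — Resonance: ω₀ = 1/√(LC) = 1/√(0.000991·6.72e-05) = 3875 rad/s.
Step 2 — f₀ = ω₀/(2π) = 616.7 Hz.
Step 3 — Parallel Q: Q = R/(ω₀L) = 556/(3875·0.000991) = 144.8.
Step 4 — Bandwidth: Δω = ω₀/Q = 26.76 rad/s; BW = Δω/(2π) = 4.26 Hz.

(a) f₀ = 616.7 Hz  (b) Q = 144.8  (c) BW = 4.26 Hz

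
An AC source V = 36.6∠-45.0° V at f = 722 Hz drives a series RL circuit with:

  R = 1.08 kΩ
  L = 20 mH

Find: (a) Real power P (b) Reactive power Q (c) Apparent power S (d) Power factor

Step 1 — Angular frequency: ω = 2π·f = 2π·722 = 4536 rad/s.
Step 2 — Component impedances:
  R: Z = R = 1080 Ω
  L: Z = jωL = j·4536·0.02 = 0 + j90.73 Ω
Step 3 — Series combination: Z_total = R + L = 1080 + j90.73 Ω = 1084∠4.8° Ω.
Step 4 — Source phasor: V = 36.6∠-45.0° V = 25.88 - j25.88 V.
Step 5 — Current: I = V / Z = 0.0218 - j0.02579 A = 0.03377∠-49.8° A.
Step 6 — Complex power: S = V·I* = 1.232 + j0.1035 VA.
Step 7 — Real power: P = Re(S) = 1.232 W.
Step 8 — Reactive power: Q = Im(S) = 0.1035 VAR.
Step 9 — Apparent power: |S| = 1.236 VA.
Step 10 — Power factor: PF = P/|S| = 0.9965 (lagging).

(a) P = 1.232 W  (b) Q = 0.1035 VAR  (c) S = 1.236 VA  (d) PF = 0.9965 (lagging)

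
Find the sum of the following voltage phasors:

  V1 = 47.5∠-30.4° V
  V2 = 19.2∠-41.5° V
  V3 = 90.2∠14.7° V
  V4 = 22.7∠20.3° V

Step 1 — Convert each phasor to rectangular form:
  V1 = 47.5·(cos(-30.4°) + j·sin(-30.4°)) = 40.97 - j24.04 V
  V2 = 19.2·(cos(-41.5°) + j·sin(-41.5°)) = 14.38 - j12.72 V
  V3 = 90.2·(cos(14.7°) + j·sin(14.7°)) = 87.25 + j22.89 V
  V4 = 22.7·(cos(20.3°) + j·sin(20.3°)) = 21.29 + j7.875 V
Step 2 — Sum components: V_total = 163.9 - j5.995 V.
Step 3 — Convert to polar: |V_total| = 164 V, ∠V_total = -2.1°.

V_total = 164∠-2.1° V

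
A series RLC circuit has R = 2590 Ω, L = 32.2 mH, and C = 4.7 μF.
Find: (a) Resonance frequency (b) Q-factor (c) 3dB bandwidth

Step 1 — Resonance: ω₀ = 1/√(LC) = 1/√(0.0322·4.7e-06) = 2571 rad/s.
Step 2 — f₀ = ω₀/(2π) = 409.1 Hz.
Step 3 — Series Q: Q = ω₀L/R = 2571·0.0322/2590 = 0.03196.
Step 4 — Bandwidth: Δω = ω₀/Q = 8.043e+04 rad/s; BW = Δω/(2π) = 1.28e+04 Hz.

(a) f₀ = 409.1 Hz  (b) Q = 0.03196  (c) BW = 1.28e+04 Hz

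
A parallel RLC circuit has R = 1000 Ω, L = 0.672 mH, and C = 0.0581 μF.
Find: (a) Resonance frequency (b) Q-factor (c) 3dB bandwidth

Step 1 — Resonance: ω₀ = 1/√(LC) = 1/√(0.000672·5.81e-08) = 1.6e+05 rad/s.
Step 2 — f₀ = ω₀/(2π) = 2.547e+04 Hz.
Step 3 — Parallel Q: Q = R/(ω₀L) = 1000/(1.6e+05·0.000672) = 9.298.
Step 4 — Bandwidth: Δω = ω₀/Q = 1.721e+04 rad/s; BW = Δω/(2π) = 2739 Hz.

(a) f₀ = 2.547e+04 Hz  (b) Q = 9.298  (c) BW = 2739 Hz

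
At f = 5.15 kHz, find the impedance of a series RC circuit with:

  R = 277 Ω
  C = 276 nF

Step 1 — Angular frequency: ω = 2π·f = 2π·5150 = 3.236e+04 rad/s.
Step 2 — Component impedances:
  R: Z = R = 277 Ω
  C: Z = 1/(jωC) = -j/(ω·C) = 0 - j112 Ω
Step 3 — Series combination: Z_total = R + C = 277 - j112 Ω = 298.8∠-22.0° Ω.

Z = 277 - j112 Ω = 298.8∠-22.0° Ω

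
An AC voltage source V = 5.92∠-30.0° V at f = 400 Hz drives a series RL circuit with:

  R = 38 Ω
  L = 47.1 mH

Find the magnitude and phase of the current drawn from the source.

Step 1 — Angular frequency: ω = 2π·f = 2π·400 = 2513 rad/s.
Step 2 — Component impedances:
  R: Z = R = 38 Ω
  L: Z = jωL = j·2513·0.0471 = 0 + j118.4 Ω
Step 3 — Series combination: Z_total = R + L = 38 + j118.4 Ω = 124.3∠72.2° Ω.
Step 4 — Source phasor: V = 5.92∠-30.0° V = 5.127 - j2.96 V.
Step 5 — Ohm's law: I = V / Z_total = (5.127 - j2.96) / (38 + j118.4) = -0.01006 - j0.04654 A.
Step 6 — Convert to polar: |I| = 0.04762 A, ∠I = -102.2°.

I = 0.04762∠-102.2° A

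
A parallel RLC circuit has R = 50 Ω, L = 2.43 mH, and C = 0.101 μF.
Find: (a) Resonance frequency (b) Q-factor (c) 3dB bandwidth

Step 1 — Resonance: ω₀ = 1/√(LC) = 1/√(0.00243·1.01e-07) = 6.383e+04 rad/s.
Step 2 — f₀ = ω₀/(2π) = 1.016e+04 Hz.
Step 3 — Parallel Q: Q = R/(ω₀L) = 50/(6.383e+04·0.00243) = 0.3223.
Step 4 — Bandwidth: Δω = ω₀/Q = 1.98e+05 rad/s; BW = Δω/(2π) = 3.152e+04 Hz.

(a) f₀ = 1.016e+04 Hz  (b) Q = 0.3223  (c) BW = 3.152e+04 Hz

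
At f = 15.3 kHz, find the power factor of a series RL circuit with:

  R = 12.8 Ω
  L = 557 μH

Step 1 — Angular frequency: ω = 2π·f = 2π·1.53e+04 = 9.613e+04 rad/s.
Step 2 — Component impedances:
  R: Z = R = 12.8 Ω
  L: Z = jωL = j·9.613e+04·0.000557 = 0 + j53.55 Ω
Step 3 — Series combination: Z_total = R + L = 12.8 + j53.55 Ω = 55.05∠76.6° Ω.
Step 4 — Power factor: PF = cos(φ) = Re(Z)/|Z| = 12.8/55.05 = 0.2325.
Step 5 — Type: Im(Z) = 53.55 ⇒ lagging (phase φ = 76.6°).

PF = 0.2325 (lagging, φ = 76.6°)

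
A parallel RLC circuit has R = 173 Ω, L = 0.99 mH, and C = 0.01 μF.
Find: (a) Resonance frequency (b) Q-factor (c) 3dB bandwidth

Step 1 — Resonance: ω₀ = 1/√(LC) = 1/√(0.00099·1e-08) = 3.178e+05 rad/s.
Step 2 — f₀ = ω₀/(2π) = 5.058e+04 Hz.
Step 3 — Parallel Q: Q = R/(ω₀L) = 173/(3.178e+05·0.00099) = 0.5498.
Step 4 — Bandwidth: Δω = ω₀/Q = 5.78e+05 rad/s; BW = Δω/(2π) = 9.2e+04 Hz.

(a) f₀ = 5.058e+04 Hz  (b) Q = 0.5498  (c) BW = 9.2e+04 Hz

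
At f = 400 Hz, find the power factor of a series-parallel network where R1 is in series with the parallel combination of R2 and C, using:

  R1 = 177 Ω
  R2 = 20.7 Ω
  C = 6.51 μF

Step 1 — Angular frequency: ω = 2π·f = 2π·400 = 2513 rad/s.
Step 2 — Component impedances:
  R1: Z = R = 177 Ω
  R2: Z = R = 20.7 Ω
  C: Z = 1/(jωC) = -j/(ω·C) = 0 - j61.12 Ω
Step 3 — Parallel branch: R2 || C = 1/(1/R2 + 1/C) = 18.57 - j6.289 Ω.
Step 4 — Series with R1: Z_total = R1 + (R2 || C) = 195.6 - j6.289 Ω = 195.7∠-1.8° Ω.
Step 5 — Power factor: PF = cos(φ) = Re(Z)/|Z| = 195.6/195.7 = 0.9995.
Step 6 — Type: Im(Z) = -6.289 ⇒ leading (phase φ = -1.8°).

PF = 0.9995 (leading, φ = -1.8°)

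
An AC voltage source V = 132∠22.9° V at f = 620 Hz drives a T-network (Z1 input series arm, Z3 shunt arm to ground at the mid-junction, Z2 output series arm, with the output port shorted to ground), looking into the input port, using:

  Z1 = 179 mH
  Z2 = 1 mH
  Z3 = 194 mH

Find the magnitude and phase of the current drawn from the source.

Step 1 — Angular frequency: ω = 2π·f = 2π·620 = 3896 rad/s.
Step 2 — Component impedances:
  Z1: Z = jωL = j·3896·0.179 = 0 + j697.3 Ω
  Z2: Z = jωL = j·3896·0.001 = 0 + j3.896 Ω
  Z3: Z = jωL = j·3896·0.194 = 0 + j755.7 Ω
Step 3 — With the output port shorted to ground, the output series arm Z2 runs from the junction to ground; the shunt arm Z3 also runs from the junction to ground. They appear in parallel: Z3 || Z2 = 0 + j3.876 Ω.
Step 4 — Series with input arm Z1: Z_in = Z1 + (Z3 || Z2) = 0 + j701.2 Ω = 701.2∠90.0° Ω.
Step 5 — Source phasor: V = 132∠22.9° V = 121.6 + j51.36 V.
Step 6 — Ohm's law: I = V / Z_total = (121.6 + j51.36) / (0 + j701.2) = 0.07325 - j0.1734 A.
Step 7 — Convert to polar: |I| = 0.1883 A, ∠I = -67.1°.

I = 0.1883∠-67.1° A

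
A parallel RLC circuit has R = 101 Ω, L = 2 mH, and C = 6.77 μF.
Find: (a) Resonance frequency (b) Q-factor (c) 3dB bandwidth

Step 1 — Resonance: ω₀ = 1/√(LC) = 1/√(0.002·6.77e-06) = 8594 rad/s.
Step 2 — f₀ = ω₀/(2π) = 1368 Hz.
Step 3 — Parallel Q: Q = R/(ω₀L) = 101/(8594·0.002) = 5.876.
Step 4 — Bandwidth: Δω = ω₀/Q = 1462 rad/s; BW = Δω/(2π) = 232.8 Hz.

(a) f₀ = 1368 Hz  (b) Q = 5.876  (c) BW = 232.8 Hz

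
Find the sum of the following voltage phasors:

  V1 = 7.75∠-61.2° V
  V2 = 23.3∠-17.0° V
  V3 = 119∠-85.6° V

Step 1 — Convert each phasor to rectangular form:
  V1 = 7.75·(cos(-61.2°) + j·sin(-61.2°)) = 3.734 - j6.791 V
  V2 = 23.3·(cos(-17.0°) + j·sin(-17.0°)) = 22.28 - j6.812 V
  V3 = 119·(cos(-85.6°) + j·sin(-85.6°)) = 9.13 - j118.6 V
Step 2 — Sum components: V_total = 35.15 - j132.3 V.
Step 3 — Convert to polar: |V_total| = 136.8 V, ∠V_total = -75.1°.

V_total = 136.8∠-75.1° V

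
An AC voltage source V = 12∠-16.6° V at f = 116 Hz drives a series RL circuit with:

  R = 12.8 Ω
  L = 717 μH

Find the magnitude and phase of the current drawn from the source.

Step 1 — Angular frequency: ω = 2π·f = 2π·116 = 728.8 rad/s.
Step 2 — Component impedances:
  R: Z = R = 12.8 Ω
  L: Z = jωL = j·728.8·0.000717 = 0 + j0.5226 Ω
Step 3 — Series combination: Z_total = R + L = 12.8 + j0.5226 Ω = 12.81∠2.3° Ω.
Step 4 — Source phasor: V = 12∠-16.6° V = 11.5 - j3.428 V.
Step 5 — Ohm's law: I = V / Z_total = (11.5 - j3.428) / (12.8 + j0.5226) = 0.886 - j0.304 A.
Step 6 — Convert to polar: |I| = 0.9367 A, ∠I = -18.9°.

I = 0.9367∠-18.9° A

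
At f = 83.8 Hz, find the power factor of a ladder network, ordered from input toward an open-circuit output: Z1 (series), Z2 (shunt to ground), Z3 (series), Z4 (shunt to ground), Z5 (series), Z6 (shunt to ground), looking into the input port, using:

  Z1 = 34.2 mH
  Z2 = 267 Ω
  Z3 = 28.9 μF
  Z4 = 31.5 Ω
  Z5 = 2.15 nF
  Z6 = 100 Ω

Step 1 — Angular frequency: ω = 2π·f = 2π·83.8 = 526.5 rad/s.
Step 2 — Component impedances:
  Z1: Z = jωL = j·526.5·0.0342 = 0 + j18.01 Ω
  Z2: Z = R = 267 Ω
  Z3: Z = 1/(jωC) = -j/(ω·C) = 0 - j65.72 Ω
  Z4: Z = R = 31.5 Ω
  Z5: Z = 1/(jωC) = -j/(ω·C) = 0 - j8.834e+05 Ω
  Z6: Z = R = 100 Ω
Step 3 — Ladder network (open output): work backward from the far end, alternating series and parallel combinations. Z_in = 39.22 - j32.14 Ω = 50.71∠-39.3° Ω.
Step 4 — Power factor: PF = cos(φ) = Re(Z)/|Z| = 39.22/50.71 = 0.7734.
Step 5 — Type: Im(Z) = -32.14 ⇒ leading (phase φ = -39.3°).

PF = 0.7734 (leading, φ = -39.3°)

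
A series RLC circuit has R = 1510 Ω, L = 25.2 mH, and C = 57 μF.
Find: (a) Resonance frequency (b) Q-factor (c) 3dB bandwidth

Step 1 — Resonance condition Im(Z)=0 gives ω₀ = 1/√(LC).
Step 2 — ω₀ = 1/√(0.0252·5.7e-05) = 834.4 rad/s.
Step 3 — f₀ = ω₀/(2π) = 132.8 Hz.
Step 4 — Series Q: Q = ω₀L/R = 834.4·0.0252/1510 = 0.01392.
Step 5 — 3dB bandwidth: Δω = ω₀/Q = 5.992e+04 rad/s; BW = Δω/(2π) = 9537 Hz.

(a) f₀ = 132.8 Hz  (b) Q = 0.01392  (c) BW = 9537 Hz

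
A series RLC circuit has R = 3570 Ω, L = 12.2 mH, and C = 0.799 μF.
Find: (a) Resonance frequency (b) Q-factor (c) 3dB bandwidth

Step 1 — Resonance condition Im(Z)=0 gives ω₀ = 1/√(LC).
Step 2 — ω₀ = 1/√(0.0122·7.99e-07) = 1.013e+04 rad/s.
Step 3 — f₀ = ω₀/(2π) = 1612 Hz.
Step 4 — Series Q: Q = ω₀L/R = 1.013e+04·0.0122/3570 = 0.03461.
Step 5 — 3dB bandwidth: Δω = ω₀/Q = 2.926e+05 rad/s; BW = Δω/(2π) = 4.657e+04 Hz.

(a) f₀ = 1612 Hz  (b) Q = 0.03461  (c) BW = 4.657e+04 Hz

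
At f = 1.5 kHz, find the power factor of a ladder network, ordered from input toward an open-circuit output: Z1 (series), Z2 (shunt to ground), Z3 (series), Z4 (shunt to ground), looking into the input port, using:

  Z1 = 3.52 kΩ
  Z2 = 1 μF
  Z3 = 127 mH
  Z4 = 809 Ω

Step 1 — Angular frequency: ω = 2π·f = 2π·1500 = 9425 rad/s.
Step 2 — Component impedances:
  Z1: Z = R = 3520 Ω
  Z2: Z = 1/(jωC) = -j/(ω·C) = 0 - j106.1 Ω
  Z3: Z = jωL = j·9425·0.127 = 0 + j1197 Ω
  Z4: Z = R = 809 Ω
Step 3 — Ladder network (open output): work backward from the far end, alternating series and parallel combinations. Z_in = 3525 - j112.8 Ω = 3527∠-1.8° Ω.
Step 4 — Power factor: PF = cos(φ) = Re(Z)/|Z| = 3524.9/3526.7 = 0.9995.
Step 5 — Type: Im(Z) = -112.8 ⇒ leading (phase φ = -1.8°).

PF = 0.9995 (leading, φ = -1.8°)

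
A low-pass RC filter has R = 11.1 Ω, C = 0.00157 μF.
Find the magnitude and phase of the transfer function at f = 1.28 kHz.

Step 1 — Angular frequency: ω = 2π·1280 = 8042 rad/s.
Step 2 — Transfer function: H(jω) = 1/(1 + jωRC).
Step 3 — Denominator: 1 + jωRC = 1 + j·8042·11.1·1.57e-09 = 1 + j0.0001402.
Step 4 — H = 1 - j0.0001402.
Step 5 — Magnitude: |H| = 1 (-0.0 dB); phase: φ = -0.0°.

|H| = 1 (-0.0 dB), φ = -0.0°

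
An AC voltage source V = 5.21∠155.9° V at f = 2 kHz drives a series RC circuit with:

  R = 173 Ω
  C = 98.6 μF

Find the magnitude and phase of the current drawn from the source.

Step 1 — Angular frequency: ω = 2π·f = 2π·2000 = 1.257e+04 rad/s.
Step 2 — Component impedances:
  R: Z = R = 173 Ω
  C: Z = 1/(jωC) = -j/(ω·C) = 0 - j0.8071 Ω
Step 3 — Series combination: Z_total = R + C = 173 - j0.8071 Ω = 173∠-0.3° Ω.
Step 4 — Source phasor: V = 5.21∠155.9° V = -4.756 + j2.127 V.
Step 5 — Ohm's law: I = V / Z_total = (-4.756 + j2.127) / (173 - j0.8071) = -0.02755 + j0.01217 A.
Step 6 — Convert to polar: |I| = 0.03012 A, ∠I = 156.2°.

I = 0.03012∠156.2° A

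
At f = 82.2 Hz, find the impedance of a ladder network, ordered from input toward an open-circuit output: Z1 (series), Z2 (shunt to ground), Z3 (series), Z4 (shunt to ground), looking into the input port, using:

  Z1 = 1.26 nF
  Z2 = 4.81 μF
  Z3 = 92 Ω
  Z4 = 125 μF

Step 1 — Angular frequency: ω = 2π·f = 2π·82.2 = 516.5 rad/s.
Step 2 — Component impedances:
  Z1: Z = 1/(jωC) = -j/(ω·C) = 0 - j1.537e+06 Ω
  Z2: Z = 1/(jωC) = -j/(ω·C) = 0 - j402.5 Ω
  Z3: Z = R = 92 Ω
  Z4: Z = 1/(jωC) = -j/(ω·C) = 0 - j15.49 Ω
Step 3 — Ladder network (open output): work backward from the far end, alternating series and parallel combinations. Z_in = 81.37 - j1.537e+06 Ω = 1.537e+06∠-90.0° Ω.

Z = 81.37 - j1.537e+06 Ω = 1.537e+06∠-90.0° Ω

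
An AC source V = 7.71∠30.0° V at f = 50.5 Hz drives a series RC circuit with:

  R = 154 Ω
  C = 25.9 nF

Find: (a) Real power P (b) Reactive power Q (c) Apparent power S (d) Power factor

Step 1 — Angular frequency: ω = 2π·f = 2π·50.5 = 317.3 rad/s.
Step 2 — Component impedances:
  R: Z = R = 154 Ω
  C: Z = 1/(jωC) = -j/(ω·C) = 0 - j1.217e+05 Ω
Step 3 — Series combination: Z_total = R + C = 154 - j1.217e+05 Ω = 1.217e+05∠-89.9° Ω.
Step 4 — Source phasor: V = 7.71∠30.0° V = 6.677 + j3.855 V.
Step 5 — Current: I = V / Z = -3.161e-05 + j5.491e-05 A = 6.336e-05∠119.9° A.
Step 6 — Complex power: S = V·I* = 6.183e-07 - j0.0004885 VA.
Step 7 — Real power: P = Re(S) = 6.183e-07 W.
Step 8 — Reactive power: Q = Im(S) = -0.0004885 VAR.
Step 9 — Apparent power: |S| = 0.0004885 VA.
Step 10 — Power factor: PF = P/|S| = 0.001266 (leading).

(a) P = 6.183e-07 W  (b) Q = -0.0004885 VAR  (c) S = 0.0004885 VA  (d) PF = 0.001266 (leading)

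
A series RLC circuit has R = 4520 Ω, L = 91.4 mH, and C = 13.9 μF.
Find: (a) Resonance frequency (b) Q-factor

Step 1 — Resonance condition Im(Z)=0 gives ω₀ = 1/√(LC).
Step 2 — ω₀ = 1/√(0.0914·1.39e-05) = 887.2 rad/s.
Step 3 — f₀ = ω₀/(2π) = 141.2 Hz.
Step 4 — Series Q: Q = ω₀L/R = 887.2·0.0914/4520 = 0.01794.

(a) f₀ = 141.2 Hz  (b) Q = 0.01794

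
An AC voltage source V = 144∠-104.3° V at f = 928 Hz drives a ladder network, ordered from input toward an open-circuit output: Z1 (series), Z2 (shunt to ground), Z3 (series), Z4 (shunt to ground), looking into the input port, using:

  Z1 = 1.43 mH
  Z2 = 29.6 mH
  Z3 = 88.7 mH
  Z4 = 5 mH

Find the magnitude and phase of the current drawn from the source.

Step 1 — Angular frequency: ω = 2π·f = 2π·928 = 5831 rad/s.
Step 2 — Component impedances:
  Z1: Z = jωL = j·5831·0.00143 = 0 + j8.338 Ω
  Z2: Z = jωL = j·5831·0.0296 = 0 + j172.6 Ω
  Z3: Z = jωL = j·5831·0.0887 = 0 + j517.2 Ω
  Z4: Z = jωL = j·5831·0.005 = 0 + j29.15 Ω
Step 3 — Ladder network (open output): work backward from the far end, alternating series and parallel combinations. Z_in = 0 + j139.5 Ω = 139.5∠90.0° Ω.
Step 4 — Source phasor: V = 144∠-104.3° V = -35.57 - j139.5 V.
Step 5 — Ohm's law: I = V / Z_total = (-35.57 - j139.5) / (0 + j139.5) = -1 + j0.255 A.
Step 6 — Convert to polar: |I| = 1.032 A, ∠I = 165.7°.

I = 1.032∠165.7° A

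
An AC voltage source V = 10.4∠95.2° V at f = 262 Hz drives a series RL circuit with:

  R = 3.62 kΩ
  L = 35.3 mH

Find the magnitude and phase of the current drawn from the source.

Step 1 — Angular frequency: ω = 2π·f = 2π·262 = 1646 rad/s.
Step 2 — Component impedances:
  R: Z = R = 3620 Ω
  L: Z = jωL = j·1646·0.0353 = 0 + j58.11 Ω
Step 3 — Series combination: Z_total = R + L = 3620 + j58.11 Ω = 3620∠0.9° Ω.
Step 4 — Source phasor: V = 10.4∠95.2° V = -0.9426 + j10.36 V.
Step 5 — Ohm's law: I = V / Z_total = (-0.9426 + j10.36) / (3620 + j58.11) = -0.0002144 + j0.002865 A.
Step 6 — Convert to polar: |I| = 0.002873 A, ∠I = 94.3°.

I = 0.002873∠94.3° A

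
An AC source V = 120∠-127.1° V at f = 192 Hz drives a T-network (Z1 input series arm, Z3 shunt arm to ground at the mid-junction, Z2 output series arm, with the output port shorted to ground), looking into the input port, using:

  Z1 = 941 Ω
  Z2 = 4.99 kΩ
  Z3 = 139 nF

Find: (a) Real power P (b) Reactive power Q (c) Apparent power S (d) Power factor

Step 1 — Angular frequency: ω = 2π·f = 2π·192 = 1206 rad/s.
Step 2 — Component impedances:
  Z1: Z = R = 941 Ω
  Z2: Z = R = 4990 Ω
  Z3: Z = 1/(jωC) = -j/(ω·C) = 0 - j5964 Ω
Step 3 — With the output port shorted to ground, the output series arm Z2 runs from the junction to ground; the shunt arm Z3 also runs from the junction to ground. They appear in parallel: Z3 || Z2 = 2935 - j2456 Ω.
Step 4 — Series with input arm Z1: Z_in = Z1 + (Z3 || Z2) = 3876 - j2456 Ω = 4589∠-32.4° Ω.
Step 5 — Source phasor: V = 120∠-127.1° V = -72.38 - j95.71 V.
Step 6 — Current: I = V / Z = -0.002162 - j0.02606 A = 0.02615∠-94.7° A.
Step 7 — Complex power: S = V·I* = 2.651 - j1.68 VA.
Step 8 — Real power: P = Re(S) = 2.651 W.
Step 9 — Reactive power: Q = Im(S) = -1.68 VAR.
Step 10 — Apparent power: |S| = 3.138 VA.
Step 11 — Power factor: PF = P/|S| = 0.8447 (leading).

(a) P = 2.651 W  (b) Q = -1.68 VAR  (c) S = 3.138 VA  (d) PF = 0.8447 (leading)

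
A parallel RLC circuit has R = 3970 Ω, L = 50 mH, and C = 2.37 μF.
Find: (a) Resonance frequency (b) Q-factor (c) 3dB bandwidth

Step 1 — Resonance: ω₀ = 1/√(LC) = 1/√(0.05·2.37e-06) = 2905 rad/s.
Step 2 — f₀ = ω₀/(2π) = 462.3 Hz.
Step 3 — Parallel Q: Q = R/(ω₀L) = 3970/(2905·0.05) = 27.33.
Step 4 — Bandwidth: Δω = ω₀/Q = 106.3 rad/s; BW = Δω/(2π) = 16.92 Hz.

(a) f₀ = 462.3 Hz  (b) Q = 27.33  (c) BW = 16.92 Hz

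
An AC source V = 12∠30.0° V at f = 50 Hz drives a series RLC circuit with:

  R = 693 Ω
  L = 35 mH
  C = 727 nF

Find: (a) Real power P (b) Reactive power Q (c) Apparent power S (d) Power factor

Step 1 — Angular frequency: ω = 2π·f = 2π·50 = 314.2 rad/s.
Step 2 — Component impedances:
  R: Z = R = 693 Ω
  L: Z = jωL = j·314.2·0.035 = 0 + j11 Ω
  C: Z = 1/(jωC) = -j/(ω·C) = 0 - j4378 Ω
Step 3 — Series combination: Z_total = R + L + C = 693 - j4367 Ω = 4422∠-81.0° Ω.
Step 4 — Source phasor: V = 12∠30.0° V = 10.39 + j6 V.
Step 5 — Current: I = V / Z = -0.0009718 + j0.002534 A = 0.002714∠111.0° A.
Step 6 — Complex power: S = V·I* = 0.005103 - j0.03216 VA.
Step 7 — Real power: P = Re(S) = 0.005103 W.
Step 8 — Reactive power: Q = Im(S) = -0.03216 VAR.
Step 9 — Apparent power: |S| = 0.03256 VA.
Step 10 — Power factor: PF = P/|S| = 0.1567 (leading).

(a) P = 0.005103 W  (b) Q = -0.03216 VAR  (c) S = 0.03256 VA  (d) PF = 0.1567 (leading)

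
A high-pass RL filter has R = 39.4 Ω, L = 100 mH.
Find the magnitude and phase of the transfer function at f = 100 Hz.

Step 1 — Angular frequency: ω = 2π·100 = 628.3 rad/s.
Step 2 — Transfer function: H(jω) = jωL/(R + jωL).
Step 3 — Numerator jωL = j·62.83; denominator R + jωL = 39.4 + j62.83.
Step 4 — H = 0.7178 + j0.4501.
Step 5 — Magnitude: |H| = 0.8472 (-1.4 dB); phase: φ = 32.1°.

|H| = 0.8472 (-1.4 dB), φ = 32.1°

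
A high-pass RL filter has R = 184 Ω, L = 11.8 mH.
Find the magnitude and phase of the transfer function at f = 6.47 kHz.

Step 1 — Angular frequency: ω = 2π·6470 = 4.065e+04 rad/s.
Step 2 — Transfer function: H(jω) = jωL/(R + jωL).
Step 3 — Numerator jωL = j·479.7; denominator R + jωL = 184 + j479.7.
Step 4 — H = 0.8717 + j0.3344.
Step 5 — Magnitude: |H| = 0.9337 (-0.6 dB); phase: φ = 21.0°.

|H| = 0.9337 (-0.6 dB), φ = 21.0°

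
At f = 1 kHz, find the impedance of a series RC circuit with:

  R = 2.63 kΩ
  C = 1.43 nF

Step 1 — Angular frequency: ω = 2π·f = 2π·1000 = 6283 rad/s.
Step 2 — Component impedances:
  R: Z = R = 2630 Ω
  C: Z = 1/(jωC) = -j/(ω·C) = 0 - j1.113e+05 Ω
Step 3 — Series combination: Z_total = R + C = 2630 - j1.113e+05 Ω = 1.113e+05∠-88.6° Ω.

Z = 2630 - j1.113e+05 Ω = 1.113e+05∠-88.6° Ω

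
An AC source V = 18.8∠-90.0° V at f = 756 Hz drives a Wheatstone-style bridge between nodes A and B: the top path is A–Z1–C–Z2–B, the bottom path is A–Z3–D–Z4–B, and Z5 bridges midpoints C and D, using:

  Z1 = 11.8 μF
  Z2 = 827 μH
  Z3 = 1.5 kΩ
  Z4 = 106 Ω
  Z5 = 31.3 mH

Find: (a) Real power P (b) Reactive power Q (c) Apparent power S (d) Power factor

Step 1 — Angular frequency: ω = 2π·f = 2π·756 = 4750 rad/s.
Step 2 — Component impedances:
  Z1: Z = 1/(jωC) = -j/(ω·C) = 0 - j17.84 Ω
  Z2: Z = jωL = j·4750·0.000827 = 0 + j3.928 Ω
  Z3: Z = R = 1500 Ω
  Z4: Z = R = 106 Ω
  Z5: Z = jωL = j·4750·0.0313 = 0 + j148.7 Ω
Step 3 — Bridge requires nodal analysis (the Z5 bridge couples midpoints C and D, so the two paths cannot be reduced to a simple series/parallel combination). Setting node B to ground and injecting 1 A at node A, the 3-node admittance system at A, C, D solves to V_A = Z_AB = 0.193 - j14.02 Ω = 14.02∠-89.2° Ω.
Step 4 — Source phasor: V = 18.8∠-90.0° V = 0 - j18.8 V.
Step 5 — Current: I = V / Z = 1.341 - j0.01846 A = 1.341∠-0.8° A.
Step 6 — Complex power: S = V·I* = 0.3471 - j25.21 VA.
Step 7 — Real power: P = Re(S) = 0.3471 W.
Step 8 — Reactive power: Q = Im(S) = -25.21 VAR.
Step 9 — Apparent power: |S| = 25.21 VA.
Step 10 — Power factor: PF = P/|S| = 0.01377 (leading).

(a) P = 0.3471 W  (b) Q = -25.21 VAR  (c) S = 25.21 VA  (d) PF = 0.01377 (leading)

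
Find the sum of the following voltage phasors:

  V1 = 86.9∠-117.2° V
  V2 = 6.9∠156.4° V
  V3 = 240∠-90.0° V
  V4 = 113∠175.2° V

Step 1 — Convert each phasor to rectangular form:
  V1 = 86.9·(cos(-117.2°) + j·sin(-117.2°)) = -39.72 - j77.29 V
  V2 = 6.9·(cos(156.4°) + j·sin(156.4°)) = -6.323 + j2.762 V
  V3 = 240·(cos(-90.0°) + j·sin(-90.0°)) = 0 - j240 V
  V4 = 113·(cos(175.2°) + j·sin(175.2°)) = -112.6 + j9.456 V
Step 2 — Sum components: V_total = -158.6 - j305.1 V.
Step 3 — Convert to polar: |V_total| = 343.9 V, ∠V_total = -117.5°.

V_total = 343.9∠-117.5° V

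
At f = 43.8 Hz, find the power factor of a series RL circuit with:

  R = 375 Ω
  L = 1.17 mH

Step 1 — Angular frequency: ω = 2π·f = 2π·43.8 = 275.2 rad/s.
Step 2 — Component impedances:
  R: Z = R = 375 Ω
  L: Z = jωL = j·275.2·0.00117 = 0 + j0.322 Ω
Step 3 — Series combination: Z_total = R + L = 375 + j0.322 Ω = 375∠0.0° Ω.
Step 4 — Power factor: PF = cos(φ) = Re(Z)/|Z| = 375/375 = 1.
Step 5 — Type: Im(Z) = 0.322 ⇒ lagging (phase φ = 0.0°).

PF = 1 (lagging, φ = 0.0°)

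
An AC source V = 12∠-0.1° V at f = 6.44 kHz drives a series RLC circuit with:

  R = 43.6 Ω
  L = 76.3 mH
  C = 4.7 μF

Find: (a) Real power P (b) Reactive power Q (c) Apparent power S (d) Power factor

Step 1 — Angular frequency: ω = 2π·f = 2π·6440 = 4.046e+04 rad/s.
Step 2 — Component impedances:
  R: Z = R = 43.6 Ω
  L: Z = jωL = j·4.046e+04·0.0763 = 0 + j3087 Ω
  C: Z = 1/(jωC) = -j/(ω·C) = 0 - j5.258 Ω
Step 3 — Series combination: Z_total = R + L + C = 43.6 + j3082 Ω = 3082∠89.2° Ω.
Step 4 — Source phasor: V = 12∠-0.1° V = 12 - j0.02094 V.
Step 5 — Current: I = V / Z = 4.827e-05 - j0.003893 A = 0.003893∠-89.3° A.
Step 6 — Complex power: S = V·I* = 0.0006608 + j0.04671 VA.
Step 7 — Real power: P = Re(S) = 0.0006608 W.
Step 8 — Reactive power: Q = Im(S) = 0.04671 VAR.
Step 9 — Apparent power: |S| = 0.04672 VA.
Step 10 — Power factor: PF = P/|S| = 0.01414 (lagging).

(a) P = 0.0006608 W  (b) Q = 0.04671 VAR  (c) S = 0.04672 VA  (d) PF = 0.01414 (lagging)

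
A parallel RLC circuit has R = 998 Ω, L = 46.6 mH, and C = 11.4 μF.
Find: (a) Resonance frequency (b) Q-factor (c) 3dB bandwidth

Step 1 — Resonance: ω₀ = 1/√(LC) = 1/√(0.0466·1.14e-05) = 1372 rad/s.
Step 2 — f₀ = ω₀/(2π) = 218.4 Hz.
Step 3 — Parallel Q: Q = R/(ω₀L) = 998/(1372·0.0466) = 15.61.
Step 4 — Bandwidth: Δω = ω₀/Q = 87.9 rad/s; BW = Δω/(2π) = 13.99 Hz.

(a) f₀ = 218.4 Hz  (b) Q = 15.61  (c) BW = 13.99 Hz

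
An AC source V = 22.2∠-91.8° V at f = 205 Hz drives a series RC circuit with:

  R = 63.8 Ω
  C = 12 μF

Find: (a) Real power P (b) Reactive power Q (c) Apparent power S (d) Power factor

Step 1 — Angular frequency: ω = 2π·f = 2π·205 = 1288 rad/s.
Step 2 — Component impedances:
  R: Z = R = 63.8 Ω
  C: Z = 1/(jωC) = -j/(ω·C) = 0 - j64.7 Ω
Step 3 — Series combination: Z_total = R + C = 63.8 - j64.7 Ω = 90.86∠-45.4° Ω.
Step 4 — Source phasor: V = 22.2∠-91.8° V = -0.6973 - j22.19 V.
Step 5 — Current: I = V / Z = 0.1685 - j0.1769 A = 0.2443∠-46.4° A.
Step 6 — Complex power: S = V·I* = 3.808 - j3.862 VA.
Step 7 — Real power: P = Re(S) = 3.808 W.
Step 8 — Reactive power: Q = Im(S) = -3.862 VAR.
Step 9 — Apparent power: |S| = 5.424 VA.
Step 10 — Power factor: PF = P/|S| = 0.7022 (leading).

(a) P = 3.808 W  (b) Q = -3.862 VAR  (c) S = 5.424 VA  (d) PF = 0.7022 (leading)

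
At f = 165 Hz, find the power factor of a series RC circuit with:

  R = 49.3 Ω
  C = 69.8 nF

Step 1 — Angular frequency: ω = 2π·f = 2π·165 = 1037 rad/s.
Step 2 — Component impedances:
  R: Z = R = 49.3 Ω
  C: Z = 1/(jωC) = -j/(ω·C) = 0 - j1.382e+04 Ω
Step 3 — Series combination: Z_total = R + C = 49.3 - j1.382e+04 Ω = 1.382e+04∠-89.8° Ω.
Step 4 — Power factor: PF = cos(φ) = Re(Z)/|Z| = 49.3/1.382e+04 = 0.003567.
Step 5 — Type: Im(Z) = -1.382e+04 ⇒ leading (phase φ = -89.8°).

PF = 0.003567 (leading, φ = -89.8°)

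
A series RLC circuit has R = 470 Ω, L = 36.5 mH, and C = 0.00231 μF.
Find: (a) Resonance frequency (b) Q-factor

Step 1 — Resonance condition Im(Z)=0 gives ω₀ = 1/√(LC).
Step 2 — ω₀ = 1/√(0.0365·2.31e-09) = 1.089e+05 rad/s.
Step 3 — f₀ = ω₀/(2π) = 1.733e+04 Hz.
Step 4 — Series Q: Q = ω₀L/R = 1.089e+05·0.0365/470 = 8.458.

(a) f₀ = 1.733e+04 Hz  (b) Q = 8.458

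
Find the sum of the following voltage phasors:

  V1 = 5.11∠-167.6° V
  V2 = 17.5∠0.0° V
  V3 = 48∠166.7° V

Step 1 — Convert each phasor to rectangular form:
  V1 = 5.11·(cos(-167.6°) + j·sin(-167.6°)) = -4.991 - j1.097 V
  V2 = 17.5·(cos(0.0°) + j·sin(0.0°)) = 17.5 V
  V3 = 48·(cos(166.7°) + j·sin(166.7°)) = -46.71 + j11.04 V
Step 2 — Sum components: V_total = -34.2 + j9.945 V.
Step 3 — Convert to polar: |V_total| = 35.62 V, ∠V_total = 163.8°.

V_total = 35.62∠163.8° V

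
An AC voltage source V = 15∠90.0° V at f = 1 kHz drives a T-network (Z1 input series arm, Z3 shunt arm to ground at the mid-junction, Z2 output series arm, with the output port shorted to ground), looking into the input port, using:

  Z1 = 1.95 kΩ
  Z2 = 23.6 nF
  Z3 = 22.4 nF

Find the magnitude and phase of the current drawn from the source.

Step 1 — Angular frequency: ω = 2π·f = 2π·1000 = 6283 rad/s.
Step 2 — Component impedances:
  Z1: Z = R = 1950 Ω
  Z2: Z = 1/(jωC) = -j/(ω·C) = 0 - j6744 Ω
  Z3: Z = 1/(jωC) = -j/(ω·C) = 0 - j7105 Ω
Step 3 — With the output port shorted to ground, the output series arm Z2 runs from the junction to ground; the shunt arm Z3 also runs from the junction to ground. They appear in parallel: Z3 || Z2 = 0 - j3460 Ω.
Step 4 — Series with input arm Z1: Z_in = Z1 + (Z3 || Z2) = 1950 - j3460 Ω = 3972∠-60.6° Ω.
Step 5 — Source phasor: V = 15∠90.0° V = 0 + j15 V.
Step 6 — Ohm's law: I = V / Z_total = (0 + j15) / (1950 - j3460) = -0.00329 + j0.001854 A.
Step 7 — Convert to polar: |I| = 0.003777 A, ∠I = 150.6°.

I = 0.003777∠150.6° A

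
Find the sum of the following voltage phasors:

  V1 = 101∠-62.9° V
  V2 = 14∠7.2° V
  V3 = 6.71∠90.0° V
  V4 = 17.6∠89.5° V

Step 1 — Convert each phasor to rectangular form:
  V1 = 101·(cos(-62.9°) + j·sin(-62.9°)) = 46.01 - j89.91 V
  V2 = 14·(cos(7.2°) + j·sin(7.2°)) = 13.89 + j1.755 V
  V3 = 6.71·(cos(90.0°) + j·sin(90.0°)) = 0 + j6.71 V
  V4 = 17.6·(cos(89.5°) + j·sin(89.5°)) = 0.1536 + j17.6 V
Step 2 — Sum components: V_total = 60.05 - j63.85 V.
Step 3 — Convert to polar: |V_total| = 87.65 V, ∠V_total = -46.8°.

V_total = 87.65∠-46.8° V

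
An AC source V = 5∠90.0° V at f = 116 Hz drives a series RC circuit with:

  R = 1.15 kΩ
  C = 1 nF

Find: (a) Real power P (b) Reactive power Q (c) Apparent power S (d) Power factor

Step 1 — Angular frequency: ω = 2π·f = 2π·116 = 728.8 rad/s.
Step 2 — Component impedances:
  R: Z = R = 1150 Ω
  C: Z = 1/(jωC) = -j/(ω·C) = 0 - j1.372e+06 Ω
Step 3 — Series combination: Z_total = R + C = 1150 - j1.372e+06 Ω = 1.372e+06∠-90.0° Ω.
Step 4 — Source phasor: V = 5∠90.0° V = 0 + j5 V.
Step 5 — Current: I = V / Z = -3.644e-06 + j3.055e-09 A = 3.644e-06∠180.0° A.
Step 6 — Complex power: S = V·I* = 1.527e-08 - j1.822e-05 VA.
Step 7 — Real power: P = Re(S) = 1.527e-08 W.
Step 8 — Reactive power: Q = Im(S) = -1.822e-05 VAR.
Step 9 — Apparent power: |S| = 1.822e-05 VA.
Step 10 — Power factor: PF = P/|S| = 0.0008382 (leading).

(a) P = 1.527e-08 W  (b) Q = -1.822e-05 VAR  (c) S = 1.822e-05 VA  (d) PF = 0.0008382 (leading)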